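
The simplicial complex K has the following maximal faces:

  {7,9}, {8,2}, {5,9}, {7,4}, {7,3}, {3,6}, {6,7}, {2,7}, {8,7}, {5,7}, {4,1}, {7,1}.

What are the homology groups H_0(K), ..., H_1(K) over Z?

H_0 = Z,  H_1 = Z^4.

We work with the vertex ordering 1 < 2 < 3 < 4 < 5 < 6 < 7 < 8 < 9. The simplices of K, each written with vertices in increasing order, are:

  0-simplices (9): [1], [2], [3], [4], [5], [6], [7], [8], [9]
  1-simplices (12): [1,4], [1,7], [2,7], [2,8], [3,6], [3,7], [4,7], [5,7], [5,9], [6,7], [7,8], [7,9]

Hence C_0 ≅ Z^9, C_1 ≅ Z^12.

∂_1: C_1 → C_0 maps an edge to its endpoints' difference, ∂[p,q] = q − p. For instance
  ∂[3,6] = [6] − [3].
The resulting 9×12 matrix has rank 8, and its Smith normal form has invariant factors (1,1,1,1,1,1,1,1).

Reading off H_k = ker ∂_k / im ∂_{k+1}:

  H_0: rank C_0 − rank ∂_1 = 9 − 8 = 1, and the invariant factors of ∂_1 are all 1, so H_0 = Z.
  H_1: rank ker ∂_1 − rank ∂_2 = (12 − 8) − 0 = 4, and there is no ∂_2, so H_1 = Z^4.

As a check, the Euler characteristic is 9 − 12 = -3, which agrees with 1 − 4 = -3.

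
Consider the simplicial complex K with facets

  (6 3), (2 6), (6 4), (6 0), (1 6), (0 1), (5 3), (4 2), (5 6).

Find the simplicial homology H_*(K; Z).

H_0 = Z,  H_1 = Z^3.

Take the total order 0 < 1 < 2 < 3 < 4 < 5 < 6 on the vertex set. Then K (dimension 1) consists of the simplices:

  0-simplices (7): [0], [1], [2], [3], [4], [5], [6]
  1-simplices (9): [0,1], [0,6], [1,6], [2,4], [2,6], [3,5], [3,6], [4,6], [5,6]

so the chain groups are C_0 ≅ Z^7, C_1 ≅ Z^9.

Boundary ∂_1: C_1 → C_0 sends each edge [p,q] (with p < q) to q − p. For instance
  ∂[5,6] = [6] − [5].
This gives a 7×9 integer matrix of rank 6; reducing to Smith normal form yields diagonal entries (1,1,1,1,1,1).

From H_k ≅ ker(∂_k) / im(∂_{k+1}) we obtain:

  H_0: rank C_0 − rank ∂_1 = 7 − 6 = 1, and the invariant factors of ∂_1 are all 1, so H_0 = Z.
  H_1: rank ker ∂_1 − rank ∂_2 = (9 − 6) − 0 = 3, and there is no ∂_2, so H_1 = Z^3.

(K is a triangulation of a wedge of 3 circles.)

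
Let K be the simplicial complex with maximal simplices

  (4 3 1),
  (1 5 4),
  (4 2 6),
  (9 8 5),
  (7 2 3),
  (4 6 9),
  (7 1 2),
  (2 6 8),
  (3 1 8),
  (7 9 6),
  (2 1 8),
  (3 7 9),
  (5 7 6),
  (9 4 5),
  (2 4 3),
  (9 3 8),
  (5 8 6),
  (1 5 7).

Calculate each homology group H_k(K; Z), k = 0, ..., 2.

Order the vertices as 1 < 2 < 3 < 4 < 5 < 6 < 7 < 8 < 9. Listing each simplex with vertices in this order, K has dimension 2 with simplices:

  0-simplices (9): [1], [2], [3], [4], [5], [6], [7], [8], [9]
  1-simplices (27): (27 of them)
  2-simplices (18): [1,2,7], [1,2,8], [1,3,4], [1,3,8], [1,4,5], [1,5,7], [2,3,4], [2,3,7], [2,4,6], [2,6,8], [3,7,9], [3,8,9], [4,5,9], [4,6,9], [5,6,7], [5,6,8], [5,8,9], [6,7,9]

Hence C_0 ≅ Z^9, C_1 ≅ Z^27, C_2 ≅ Z^18.

∂_1: C_1 → C_0 is given by ∂[p,q] = [q] − [p]. For instance
  ∂[3,8] = [8] − [3].
The 9×27 boundary matrix has rank 8 and Smith normal form diag(1,1,1,1,1,1,1,1).

The boundary map ∂_2: C_2 → C_1 maps a triangle to the signed sum of its edges. For instance
  ∂[1,4,5] = [4,5] − [1,5] + [1,4],
  ∂[3,8,9] = [8,9] − [3,9] + [3,8].
The 27×18 boundary matrix has rank 18 and Smith normal form diag(1,1,1,1,1,1,1,1,1,1,1,1,1,1,1,1,1,2).

From H_k ≅ ker(∂_k) / im(∂_{k+1}) we obtain:

  H_0: rank C_0 − rank ∂_1 = 9 − 8 = 1, and the invariant factors of ∂_1 are all 1, so H_0 = Z.
  H_1: rank ker ∂_1 − rank ∂_2 = (27 − 8) − 18 = 1, and ∂_2 has invariant factor 2 > 1, so H_1 = Z ⊕ Z/2.
  H_2: rank ker ∂_2 − rank ∂_3 = (18 − 18) − 0 = 0, and there is no ∂_3, so H_2 = 0.

H_0 = Z,  H_1 = Z ⊕ Z/2,  H_2 = 0.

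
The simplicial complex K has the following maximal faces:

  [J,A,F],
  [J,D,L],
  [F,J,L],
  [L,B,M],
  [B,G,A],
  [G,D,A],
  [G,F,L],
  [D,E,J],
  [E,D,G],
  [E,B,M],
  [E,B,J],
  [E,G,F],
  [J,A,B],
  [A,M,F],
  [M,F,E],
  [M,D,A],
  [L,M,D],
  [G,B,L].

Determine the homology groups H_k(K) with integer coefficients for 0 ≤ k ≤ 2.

H_0 ≅ Z,  H_1 ≅ Z^2,  H_2 ≅ Z.

Take the total order A < B < D < E < F < G < J < L < M on the vertex set. Then K (dimension 2) consists of the simplices:

  0-simplices (9): A, B, D, E, F, G, J, L, M
  1-simplices (27): AB, AD, AF, AG, AJ, AM, BE, BG, BJ, BL, BM, DE, DG, DJ, DL, DM, EF, EG, EJ, EM, FG, FJ, FL, FM, GL, JL, LM
  2-simplices (18): ABG, ABJ, ADG, ADM, AFJ, AFM, BEJ, BEM, BGL, BLM, DEG, DEJ, DJL, DLM, EFG, EFM, FGL, FJL

so the chain groups are C_0 ≅ Z^9, C_1 ≅ Z^27, C_2 ≅ Z^18.

The boundary map ∂_1: C_1 → C_0 maps an edge to its endpoints' difference, ∂[p,q] = q − p.
The resulting 9×27 matrix has rank 8, and its Smith normal form has invariant factors (1,1,1,1,1,1,1,1).

Boundary ∂_2: C_2 → C_1 sends each 2-simplex [p,q,r] to [q,r] − [p,r] + [p,q]. For instance
  ∂EFG = FG − EG + EF,
  ∂ADM = DM − AM + AD.
This gives a 27×18 integer matrix of rank 17; reducing to Smith normal form yields diagonal entries (1,1,1,1,1,1,1,1,1,1,1,1,1,1,1,1,1).

Computing H_k = (kernel of ∂_k) / (image of ∂_{k+1}):

  H_0: rank C_0 − rank ∂_1 = 9 − 8 = 1, and the invariant factors of ∂_1 are all 1, so H_0 = Z.
  H_1: rank ker ∂_1 − rank ∂_2 = (27 − 8) − 17 = 2, and the invariant factors of ∂_2 are all 1, so H_1 = Z^2.
  H_2: rank ker ∂_2 − rank ∂_3 = (18 − 17) − 0 = 1, and there is no ∂_3, so H_2 = Z.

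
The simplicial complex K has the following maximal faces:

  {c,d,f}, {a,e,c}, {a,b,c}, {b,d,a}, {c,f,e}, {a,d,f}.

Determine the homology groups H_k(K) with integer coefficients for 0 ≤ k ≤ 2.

Fix the vertex order a < b < c < d < e < f and write every simplex with vertices in increasing order. Then dim K = 2 and the simplices of K are:

  0-simplices (6): a, b, c, d, e, f
  1-simplices (12): ab, ac, ad, ae, af, bc, bd, cd, ce, cf, df, ef
  2-simplices (6): abc, abd, ace, adf, cdf, cef

so the chain groups are C_0 ≅ Z^6, C_1 ≅ Z^12, C_2 ≅ Z^6.

Boundary ∂_1: C_1 → C_0 maps an edge to its endpoints' difference, ∂[p,q] = q − p. For instance
  ∂cd = d − c.
As a 6×12 matrix over Z this has rank 5, with invariant factors (1,1,1,1,1).

The boundary map ∂_2: C_2 → C_1 acts by ∂[p,q,r] = [q,r] − [p,r] + [p,q]. For instance
  ∂cef = ef − cf + ce,
  ∂abc = bc − ac + ab.
The resulting 12×6 matrix has rank 6, and its Smith normal form has invariant factors (1,1,1,1,1,1).

From H_k ≅ ker(∂_k) / im(∂_{k+1}) we obtain:

  H_0: rank C_0 − rank ∂_1 = 6 − 5 = 1, and the invariant factors of ∂_1 are all 1, so H_0 ≅ Z.
  H_1: rank ker ∂_1 − rank ∂_2 = (12 − 5) − 6 = 1, and the invariant factors of ∂_2 are all 1, so H_1 ≅ Z.
  H_2: rank ker ∂_2 − rank ∂_3 = (6 − 6) − 0 = 0, and there is no ∂_3, so H_2 ≅ 0.

H_0 ≅ Z,  H_1 ≅ Z,  H_2 = 0.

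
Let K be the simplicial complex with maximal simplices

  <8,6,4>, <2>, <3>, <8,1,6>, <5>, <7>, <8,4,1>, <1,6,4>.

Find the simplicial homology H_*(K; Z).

H_0 ≅ Z^5,  H_1 = 0,  H_2 ≅ Z.

Fix the vertex order 1 < 2 < 3 < 4 < 5 < 6 < 7 < 8 and write every simplex with vertices in increasing order. Then dim K = 2 and the simplices of K are:

  0-simplices (8): [1], [2], [3], [4], [5], [6], [7], [8]
  1-simplices (6): [1,4], [1,6], [1,8], [4,6], [4,8], [6,8]
  2-simplices (4): [1,4,6], [1,4,8], [1,6,8], [4,6,8]

Hence C_0 ≅ Z^8, C_1 ≅ Z^6, C_2 ≅ Z^4.

Boundary ∂_1: C_1 → C_0 sends each edge [p,q] (with p < q) to q − p. For instance
  ∂[1,6] = [6] − [1].
The 8×6 boundary matrix has rank 3 and Smith normal form diag(1,1,1).

The boundary map ∂_2: C_2 → C_1 maps a triangle to the signed sum of its edges. For instance
  ∂[1,4,8] = [4,8] − [1,8] + [1,4],
  ∂[4,6,8] = [6,8] − [4,8] + [4,6].
The resulting 6×4 matrix has rank 3, and its Smith normal form has invariant factors (1,1,1).

Computing H_k = (kernel of ∂_k) / (image of ∂_{k+1}):

  H_0: rank C_0 − rank ∂_1 = 8 − 3 = 5, and the invariant factors of ∂_1 are all 1, so H_0 = Z^5.
  H_1: rank ker ∂_1 − rank ∂_2 = (6 − 3) − 3 = 0, and the invariant factors of ∂_2 are all 1, so H_1 = 0.
  H_2: rank ker ∂_2 − rank ∂_3 = (4 − 3) − 0 = 1, and there is no ∂_3, so H_2 = Z.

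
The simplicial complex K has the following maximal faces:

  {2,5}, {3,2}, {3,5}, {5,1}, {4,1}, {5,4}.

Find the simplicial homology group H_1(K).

H_1 = Z^2.

Fix the vertex order 1 < 2 < 3 < 4 < 5 and write every simplex with vertices in increasing order. Then dim K = 1 and the simplices of K are:

  0-simplices (5): [1], [2], [3], [4], [5]
  1-simplices (6): [1,4], [1,5], [2,3], [2,5], [3,5], [4,5]

giving chain groups C_0 ≅ Z^5, C_1 ≅ Z^6.

∂_1: C_1 → C_0 is given by ∂[p,q] = [q] − [p].
The 5×6 boundary matrix has rank 4 and Smith normal form diag(1,1,1,1).

Now H_k = ker ∂_k / im ∂_{k+1}, so:

  H_1: rank ker ∂_1 − rank ∂_2 = (6 − 4) − 0 = 2, and there is no ∂_2, so H_1 = Z^2.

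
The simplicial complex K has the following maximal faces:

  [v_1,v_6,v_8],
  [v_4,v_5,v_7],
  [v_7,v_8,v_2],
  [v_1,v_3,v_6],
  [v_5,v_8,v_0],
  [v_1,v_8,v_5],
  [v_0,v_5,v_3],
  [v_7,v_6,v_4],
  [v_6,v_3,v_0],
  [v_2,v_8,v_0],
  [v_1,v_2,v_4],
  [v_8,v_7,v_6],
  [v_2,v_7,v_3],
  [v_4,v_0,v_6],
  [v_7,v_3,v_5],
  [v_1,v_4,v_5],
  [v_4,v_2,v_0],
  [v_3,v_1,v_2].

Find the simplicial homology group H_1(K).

H_1 = Z^2.

Fix the vertex order v_0 < v_1 < v_2 < v_3 < v_4 < v_5 < v_6 < v_7 < v_8 and write every simplex with vertices in increasing order. Then dim K = 2 and the simplices of K are:

  0-simplices (9): [v_0], [v_1], [v_2], [v_3], [v_4], [v_5], [v_6], [v_7], [v_8]
  1-simplices (27): (27 of them)
  2-simplices (18): (18 of them)

so the chain groups are C_0 ≅ Z^9, C_1 ≅ Z^27, C_2 ≅ Z^18.

∂_1: C_1 → C_0 maps an edge to its endpoints' difference, ∂[p,q] = q − p. For instance
  ∂[v_0,v_3] = [v_3] − [v_0].
The 9×27 boundary matrix has rank 8 and Smith normal form diag(1,1,1,1,1,1,1,1).

∂_2: C_2 → C_1 maps a triangle to the signed sum of its edges. For instance
  ∂[v_0,v_4,v_6] = [v_4,v_6] − [v_0,v_6] + [v_0,v_4],
  ∂[v_4,v_5,v_7] = [v_5,v_7] − [v_4,v_7] + [v_4,v_5].
This gives a 27×18 integer matrix of rank 17; reducing to Smith normal form yields diagonal entries (1,1,1,1,1,1,1,1,1,1,1,1,1,1,1,1,1).

Computing H_k = (kernel of ∂_k) / (image of ∂_{k+1}):

  H_1: rank ker ∂_1 − rank ∂_2 = (27 − 8) − 17 = 2, and the invariant factors of ∂_2 are all 1, so H_1 = Z^2.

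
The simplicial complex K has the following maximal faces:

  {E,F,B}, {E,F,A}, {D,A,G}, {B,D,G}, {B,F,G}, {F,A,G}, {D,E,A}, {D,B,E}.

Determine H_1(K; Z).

Take the total order A < B < D < E < F < G on the vertex set. Then K (dimension 2) consists of the simplices:

  0-simplices (6): A, B, D, E, F, G
  1-simplices (12): AD, AE, AF, AG, BD, BE, BF, BG, DE, DG, EF, FG
  2-simplices (8): ADE, ADG, AEF, AFG, BDE, BDG, BEF, BFG

giving chain groups C_0 ≅ Z^6, C_1 ≅ Z^12, C_2 ≅ Z^8.

Boundary ∂_1: C_1 → C_0 is given by ∂[p,q] = [q] − [p]. For instance
  ∂DE = E − D.
This gives a 6×12 integer matrix of rank 5; reducing to Smith normal form yields diagonal entries (1,1,1,1,1).

Boundary ∂_2: C_2 → C_1 sends each 2-simplex [p,q,r] to [q,r] − [p,r] + [p,q]. For instance
  ∂AFG = FG − AG + AF,
  ∂AEF = EF − AF + AE.
This gives a 12×8 integer matrix of rank 7; reducing to Smith normal form yields diagonal entries (1,1,1,1,1,1,1).

From H_k ≅ ker(∂_k) / im(∂_{k+1}) we obtain:

  H_1: rank ker ∂_1 − rank ∂_2 = (12 − 5) − 7 = 0, and the invariant factors of ∂_2 are all 1, so H_1 = 0.

(K is a triangulation of the 2-sphere S^2.)

H_1 ≅ 0.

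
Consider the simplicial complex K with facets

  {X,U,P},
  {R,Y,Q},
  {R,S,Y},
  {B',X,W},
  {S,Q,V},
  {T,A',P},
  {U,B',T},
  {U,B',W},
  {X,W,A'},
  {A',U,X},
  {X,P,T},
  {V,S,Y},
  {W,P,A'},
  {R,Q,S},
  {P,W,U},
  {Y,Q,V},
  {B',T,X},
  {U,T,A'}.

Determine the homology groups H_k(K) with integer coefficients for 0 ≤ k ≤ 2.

H_0 = Z^2,  H_1 = Z/2,  H_2 = Z.

We work with the vertex ordering P < Q < R < S < T < U < V < W < X < Y < A' < B'. The simplices of K, each written with vertices in increasing order, are:

  0-simplices (12): [P], [Q], [R], [S], [T], [U], [V], [W], [X], [Y], [A'], [B']
  1-simplices (27): (27 of them)
  2-simplices (18): (18 of them)

so the chain groups are C_0 ≅ Z^12, C_1 ≅ Z^27, C_2 ≅ Z^18.

∂_1: C_1 → C_0 is given by ∂[p,q] = [q] − [p]. For instance
  ∂[P,T] = [T] − [P].
The 12×27 boundary matrix has rank 10 and Smith normal form diag(1,1,1,1,1,1,1,1,1,1).

∂_2: C_2 → C_1 sends each 2-simplex [p,q,r] to [q,r] − [p,r] + [p,q]. For instance
  ∂[U,X,A'] = [X,A'] − [U,A'] + [U,X],
  ∂[P,U,X] = [U,X] − [P,X] + [P,U].
The 27×18 boundary matrix has rank 17 and Smith normal form diag(1,1,1,1,1,1,1,1,1,1,1,1,1,1,1,1,2).

Computing H_k = (kernel of ∂_k) / (image of ∂_{k+1}):

  H_0: rank C_0 − rank ∂_1 = 12 − 10 = 2, and the invariant factors of ∂_1 are all 1, so H_0 ≅ Z^2.
  H_1: rank ker ∂_1 − rank ∂_2 = (27 − 10) − 17 = 0, and ∂_2 has invariant factor 2 > 1, so H_1 ≅ Z/2.
  H_2: rank ker ∂_2 − rank ∂_3 = (18 − 17) − 0 = 1, and there is no ∂_3, so H_2 ≅ Z.

As a check, the Euler characteristic is 12 − 27 + 18 = 3, which agrees with 2 − 0 + 1 = 3.
(K is a triangulation of the disjoint union of the 2-sphere S^2 and the real projective plane RP^2.)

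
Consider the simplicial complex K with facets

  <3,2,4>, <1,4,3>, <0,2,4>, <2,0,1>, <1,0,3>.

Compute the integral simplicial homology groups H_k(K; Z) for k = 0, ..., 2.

H_0 ≅ Z,  H_1 ≅ Z,  H_2 = 0.

Take the total order 0 < 1 < 2 < 3 < 4 on the vertex set. Then K (dimension 2) consists of the simplices:

  0-simplices (5): [0], [1], [2], [3], [4]
  1-simplices (10): [0,1], [0,2], [0,3], [0,4], [1,2], [1,3], [1,4], [2,3], [2,4], [3,4]
  2-simplices (5): [0,1,2], [0,1,3], [0,2,4], [1,3,4], [2,3,4]

Hence C_0 ≅ Z^5, C_1 ≅ Z^10, C_2 ≅ Z^5.

The boundary map ∂_1: C_1 → C_0 is given by ∂[p,q] = [q] − [p]. For instance
  ∂[2,4] = [4] − [2].
This gives a 5×10 integer matrix of rank 4; reducing to Smith normal form yields diagonal entries (1,1,1,1).

∂_2: C_2 → C_1 maps a triangle to the signed sum of its edges. For instance
  ∂[0,2,4] = [2,4] − [0,4] + [0,2],
  ∂[1,3,4] = [3,4] − [1,4] + [1,3].
The resulting 10×5 matrix has rank 5, and its Smith normal form has invariant factors (1,1,1,1,1).

From H_k ≅ ker(∂_k) / im(∂_{k+1}) we obtain:

  H_0: rank C_0 − rank ∂_1 = 5 − 4 = 1, and the invariant factors of ∂_1 are all 1, so H_0 ≅ Z.
  H_1: rank ker ∂_1 − rank ∂_2 = (10 − 4) − 5 = 1, and the invariant factors of ∂_2 are all 1, so H_1 ≅ Z.
  H_2: rank ker ∂_2 − rank ∂_3 = (5 − 5) − 0 = 0, and there is no ∂_3, so H_2 ≅ 0.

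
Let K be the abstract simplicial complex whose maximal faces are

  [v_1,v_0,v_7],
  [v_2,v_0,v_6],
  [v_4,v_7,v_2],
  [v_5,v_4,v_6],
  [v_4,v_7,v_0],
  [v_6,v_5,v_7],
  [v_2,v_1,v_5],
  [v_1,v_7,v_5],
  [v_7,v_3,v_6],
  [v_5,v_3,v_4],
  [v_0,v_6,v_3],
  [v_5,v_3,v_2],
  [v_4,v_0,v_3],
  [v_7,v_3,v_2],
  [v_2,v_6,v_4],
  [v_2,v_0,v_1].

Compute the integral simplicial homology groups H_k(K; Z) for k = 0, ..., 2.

H_0 = Z,  H_1 = Z^2,  H_2 = Z.

We work with the vertex ordering v_0 < v_1 < v_2 < v_3 < v_4 < v_5 < v_6 < v_7. The simplices of K, each written with vertices in increasing order, are:

  0-simplices (8): [v_0], [v_1], [v_2], [v_3], [v_4], [v_5], [v_6], [v_7]
  1-simplices (24): (24 of them)
  2-simplices (16): (16 of them)

giving chain groups C_0 ≅ Z^8, C_1 ≅ Z^24, C_2 ≅ Z^16.

Boundary ∂_1: C_1 → C_0 is given by ∂[p,q] = [q] − [p]. For instance
  ∂[v_4,v_5] = [v_5] − [v_4].
The 8×24 boundary matrix has rank 7 and Smith normal form diag(1,1,1,1,1,1,1).

∂_2: C_2 → C_1 maps a triangle to the signed sum of its edges. For instance
  ∂[v_0,v_2,v_6] = [v_2,v_6] − [v_0,v_6] + [v_0,v_2],
  ∂[v_4,v_5,v_6] = [v_5,v_6] − [v_4,v_6] + [v_4,v_5].
The 24×16 boundary matrix has rank 15 and Smith normal form diag(1,1,1,1,1,1,1,1,1,1,1,1,1,1,1).

Reading off H_k = ker ∂_k / im ∂_{k+1}:

  H_0: rank C_0 − rank ∂_1 = 8 − 7 = 1, and the invariant factors of ∂_1 are all 1, so H_0 = Z.
  H_1: rank ker ∂_1 − rank ∂_2 = (24 − 7) − 15 = 2, and the invariant factors of ∂_2 are all 1, so H_1 = Z^2.
  H_2: rank ker ∂_2 − rank ∂_3 = (16 − 15) − 0 = 1, and there is no ∂_3, so H_2 = Z.

As a check, the Euler characteristic is 8 − 24 + 16 = 0, which agrees with 1 − 2 + 1 = 0.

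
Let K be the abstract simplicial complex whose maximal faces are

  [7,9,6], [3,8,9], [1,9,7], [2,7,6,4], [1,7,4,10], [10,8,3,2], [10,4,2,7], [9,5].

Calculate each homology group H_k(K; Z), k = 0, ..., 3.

Order the vertices as 1 < 2 < 3 < 4 < 5 < 6 < 7 < 8 < 9 < 10. Listing each simplex with vertices in this order, K has dimension 3 with simplices:

  0-simplices (10): [1], [2], [3], [4], [5], [6], [7], [8], [9], [10]
  1-simplices (23): (23 of them)
  2-simplices (17): [1,4,7], [1,4,10], [1,7,9], [1,7,10], [2,3,8], [2,3,10], [2,4,6], [2,4,7], [2,4,10], [2,6,7], [2,7,10], [2,8,10], [3,8,9], [3,8,10], [4,6,7], [4,7,10], [6,7,9]
  3-simplices (4): [1,4,7,10], [2,3,8,10], [2,4,6,7], [2,4,7,10]

Hence C_0 ≅ Z^10, C_1 ≅ Z^23, C_2 ≅ Z^17, C_3 ≅ Z^4.

Boundary ∂_1: C_1 → C_0 sends each edge [p,q] (with p < q) to q − p. For instance
  ∂[4,10] = [10] − [4].
This gives a 10×23 integer matrix of rank 9; reducing to Smith normal form yields diagonal entries (1,1,1,1,1,1,1,1,1).

Boundary ∂_2: C_2 → C_1 sends each 2-simplex [p,q,r] to [q,r] − [p,r] + [p,q]. For instance
  ∂[2,4,6] = [4,6] − [2,6] + [2,4],
  ∂[1,7,10] = [7,10] − [1,10] + [1,7].
As a 23×17 matrix over Z this has rank 13, with invariant factors (1,1,1,1,1,1,1,1,1,1,1,1,1).

Boundary ∂_3: C_3 → C_2 sends each 3-simplex σ to the alternating sum Σ_i (−1)^i (σ with its i-th vertex removed). For instance
  ∂[1,4,7,10] = [4,7,10] − [1,7,10] + [1,4,10] − [1,4,7],
  ∂[2,4,7,10] = [4,7,10] − [2,7,10] + [2,4,10] − [2,4,7].
As a 17×4 matrix over Z this has rank 4, with invariant factors (1,1,1,1).

Now H_k = ker ∂_k / im ∂_{k+1}, so:

  H_0: rank C_0 − rank ∂_1 = 10 − 9 = 1, and the invariant factors of ∂_1 are all 1, so H_0 = Z.
  H_1: rank ker ∂_1 − rank ∂_2 = (23 − 9) − 13 = 1, and the invariant factors of ∂_2 are all 1, so H_1 = Z.
  H_2: rank ker ∂_2 − rank ∂_3 = (17 − 13) − 4 = 0, and the invariant factors of ∂_3 are all 1, so H_2 = 0.
  H_3: rank ker ∂_3 − rank ∂_4 = (4 − 4) − 0 = 0, and there is no ∂_4, so H_3 = 0.

H_0 = Z,  H_1 = Z,  H_2 = 0,  H_3 = 0.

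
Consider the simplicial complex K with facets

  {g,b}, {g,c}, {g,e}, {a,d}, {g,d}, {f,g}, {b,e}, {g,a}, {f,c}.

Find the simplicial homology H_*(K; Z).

H_0 ≅ Z,  H_1 ≅ Z^3.

Take the total order a < b < c < d < e < f < g on the vertex set. Then K (dimension 1) consists of the simplices:

  0-simplices (7): a, b, c, d, e, f, g
  1-simplices (9): ad, ag, be, bg, cf, cg, dg, eg, fg

giving chain groups C_0 ≅ Z^7, C_1 ≅ Z^9.

Boundary ∂_1: C_1 → C_0 is given by ∂[p,q] = [q] − [p].
The resulting 7×9 matrix has rank 6, and its Smith normal form has invariant factors (1,1,1,1,1,1).

From H_k ≅ ker(∂_k) / im(∂_{k+1}) we obtain:

  H_0: rank C_0 − rank ∂_1 = 7 − 6 = 1, and the invariant factors of ∂_1 are all 1, so H_0 ≅ Z.
  H_1: rank ker ∂_1 − rank ∂_2 = (9 − 6) − 0 = 3, and there is no ∂_2, so H_1 ≅ Z^3.

As a check, the Euler characteristic is 7 − 9 = -2, which agrees with 1 − 3 = -2.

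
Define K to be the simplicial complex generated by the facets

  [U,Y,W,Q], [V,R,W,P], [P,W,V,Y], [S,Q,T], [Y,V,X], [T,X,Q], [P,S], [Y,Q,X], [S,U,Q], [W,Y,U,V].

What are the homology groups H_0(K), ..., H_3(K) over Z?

H_0 ≅ Z,  H_1 ≅ Z,  H_2 = 0,  H_3 = 0.

Order the vertices as P < Q < R < S < T < U < V < W < X < Y. Listing each simplex with vertices in this order, K has dimension 3 with simplices:

  0-simplices (10): P, Q, R, S, T, U, V, W, X, Y
  1-simplices (24): PR, PS, PV, PW, PY, QS, QT, QU, QW, QX, QY, RV, RW, ST, SU, TX, UV, UW, UY, VW, VX, VY, WY, XY
  2-simplices (18): PRV, PRW, PVW, PVY, PWY, QST, QSU, QTX, QUW, QUY, QWY, QXY, RVW, UVW, UVY, UWY, VWY, VXY
  3-simplices (4): PRVW, PVWY, QUWY, UVWY

giving chain groups C_0 ≅ Z^10, C_1 ≅ Z^24, C_2 ≅ Z^18, C_3 ≅ Z^4.

Boundary ∂_1: C_1 → C_0 is given by ∂[p,q] = [q] − [p]. For instance
  ∂VW = W − V.
The 10×24 boundary matrix has rank 9 and Smith normal form diag(1,1,1,1,1,1,1,1,1).

The boundary map ∂_2: C_2 → C_1 acts by ∂[p,q,r] = [q,r] − [p,r] + [p,q]. For instance
  ∂UVW = VW − UW + UV,
  ∂PVW = VW − PW + PV.
The 24×18 boundary matrix has rank 14 and Smith normal form diag(1,1,1,1,1,1,1,1,1,1,1,1,1,1).

Boundary ∂_3: C_3 → C_2 sends each 3-simplex σ to the alternating sum Σ_i (−1)^i (σ with its i-th vertex removed). For instance
  ∂PRVW = RVW − PVW + PRW − PRV,
  ∂UVWY = VWY − UWY + UVY − UVW.
The resulting 18×4 matrix has rank 4, and its Smith normal form has invariant factors (1,1,1,1).

Reading off H_k = ker ∂_k / im ∂_{k+1}:

  H_0: rank C_0 − rank ∂_1 = 10 − 9 = 1, and the invariant factors of ∂_1 are all 1, so H_0 = Z.
  H_1: rank ker ∂_1 − rank ∂_2 = (24 − 9) − 14 = 1, and the invariant factors of ∂_2 are all 1, so H_1 = Z.
  H_2: rank ker ∂_2 − rank ∂_3 = (18 − 14) − 4 = 0, and the invariant factors of ∂_3 are all 1, so H_2 = 0.
  H_3: rank ker ∂_3 − rank ∂_4 = (4 − 4) − 0 = 0, and there is no ∂_4, so H_3 = 0.

As a check, the Euler characteristic is 10 − 24 + 18 − 4 = 0, which agrees with 1 − 1 + 0 − 0 = 0.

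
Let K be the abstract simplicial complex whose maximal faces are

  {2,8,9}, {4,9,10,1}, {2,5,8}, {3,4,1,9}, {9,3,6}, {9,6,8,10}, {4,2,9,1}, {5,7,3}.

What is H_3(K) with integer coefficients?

H_3 = 0.

Order the vertices as 1 < 2 < 3 < 4 < 5 < 6 < 7 < 8 < 9 < 10. Listing each simplex with vertices in this order, K has dimension 3 with simplices:

  0-simplices (10): [1], [2], [3], [4], [5], [6], [7], [8], [9], [10]
  1-simplices (24): (24 of them)
  2-simplices (18): (18 of them)
  3-simplices (4): [1,2,4,9], [1,3,4,9], [1,4,9,10], [6,8,9,10]

Hence C_0 ≅ Z^10, C_1 ≅ Z^24, C_2 ≅ Z^18, C_3 ≅ Z^4.

The boundary map ∂_1: C_1 → C_0 maps an edge to its endpoints' difference, ∂[p,q] = q − p. For instance
  ∂[1,3] = [3] − [1].
As a 10×24 matrix over Z this has rank 9, with invariant factors (1,1,1,1,1,1,1,1,1).

∂_2: C_2 → C_1 sends each 2-simplex [p,q,r] to [q,r] − [p,r] + [p,q]. For instance
  ∂[1,9,10] = [9,10] − [1,10] + [1,9],
  ∂[1,2,9] = [2,9] − [1,9] + [1,2].
The 24×18 boundary matrix has rank 14 and Smith normal form diag(1,1,1,1,1,1,1,1,1,1,1,1,1,1).

Boundary ∂_3: C_3 → C_2 sends each 3-simplex σ to the alternating sum Σ_i (−1)^i (σ with its i-th vertex removed). For instance
  ∂[1,2,4,9] = [2,4,9] − [1,4,9] + [1,2,9] − [1,2,4],
  ∂[1,3,4,9] = [3,4,9] − [1,4,9] + [1,3,9] − [1,3,4].
The 18×4 boundary matrix has rank 4 and Smith normal form diag(1,1,1,1).

Reading off H_k = ker ∂_k / im ∂_{k+1}:

  H_3: rank ker ∂_3 − rank ∂_4 = (4 − 4) − 0 = 0, and there is no ∂_4, so H_3 = 0.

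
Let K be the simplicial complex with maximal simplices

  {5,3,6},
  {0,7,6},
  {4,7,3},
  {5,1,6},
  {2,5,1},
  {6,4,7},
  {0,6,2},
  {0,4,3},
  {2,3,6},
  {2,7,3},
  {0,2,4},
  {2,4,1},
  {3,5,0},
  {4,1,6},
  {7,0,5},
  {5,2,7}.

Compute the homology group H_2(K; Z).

H_2 ≅ Z.

Fix the vertex order 0 < 1 < 2 < 3 < 4 < 5 < 6 < 7 and write every simplex with vertices in increasing order. Then dim K = 2 and the simplices of K are:

  0-simplices (8): [0], [1], [2], [3], [4], [5], [6], [7]
  1-simplices (24): (24 of them)
  2-simplices (16): [0,2,4], [0,2,6], [0,3,4], [0,3,5], [0,5,7], [0,6,7], [1,2,4], [1,2,5], [1,4,6], [1,5,6], [2,3,6], [2,3,7], [2,5,7], [3,4,7], [3,5,6], [4,6,7]

Hence C_0 ≅ Z^8, C_1 ≅ Z^24, C_2 ≅ Z^16.

Boundary ∂_1: C_1 → C_0 maps an edge to its endpoints' difference, ∂[p,q] = q − p.
The 8×24 boundary matrix has rank 7 and Smith normal form diag(1,1,1,1,1,1,1).

∂_2: C_2 → C_1 sends each 2-simplex [p,q,r] to [q,r] − [p,r] + [p,q]. For instance
  ∂[3,5,6] = [5,6] − [3,6] + [3,5],
  ∂[2,3,6] = [3,6] − [2,6] + [2,3].
The 24×16 boundary matrix has rank 15 and Smith normal form diag(1,1,1,1,1,1,1,1,1,1,1,1,1,1,1).

Computing H_k = (kernel of ∂_k) / (image of ∂_{k+1}):

  H_2: rank ker ∂_2 − rank ∂_3 = (16 − 15) − 0 = 1, and there is no ∂_3, so H_2 = Z.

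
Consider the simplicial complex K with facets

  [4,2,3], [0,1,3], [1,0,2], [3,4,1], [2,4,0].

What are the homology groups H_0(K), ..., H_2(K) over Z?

H_0 ≅ Z,  H_1 ≅ Z,  H_2 = 0.

K has 5 vertices, 10 edges, 5 triangles.
rank ∂_0 = 0, rank ∂_1 = 4 ⇒ b_0 = 5 − 0 − 4 = 1; all invariant factors of ∂_1 are 1 so no torsion. So H_0 ≅ Z.
rank ∂_1 = 4, rank ∂_2 = 5 ⇒ b_1 = 10 − 4 − 5 = 1; all invariant factors of ∂_2 are 1 so no torsion. So H_1 ≅ Z.
rank ∂_2 = 5, rank ∂_3 = 0 ⇒ b_2 = 5 − 5 − 0 = 0. So H_2 ≅ 0.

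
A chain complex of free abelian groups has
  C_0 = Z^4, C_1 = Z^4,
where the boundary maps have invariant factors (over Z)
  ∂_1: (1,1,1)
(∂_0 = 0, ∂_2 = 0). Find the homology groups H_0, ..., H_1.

H_0 = Z,  H_1 = Z.

H_0: b_0 = 4 − 0 − 3 = 1; torsion from ∂_1 factors > 1: none. So H_0 = Z.
H_1: b_1 = 4 − 3 − 0 = 1; torsion from ∂_2 factors > 1: none. So H_1 = Z.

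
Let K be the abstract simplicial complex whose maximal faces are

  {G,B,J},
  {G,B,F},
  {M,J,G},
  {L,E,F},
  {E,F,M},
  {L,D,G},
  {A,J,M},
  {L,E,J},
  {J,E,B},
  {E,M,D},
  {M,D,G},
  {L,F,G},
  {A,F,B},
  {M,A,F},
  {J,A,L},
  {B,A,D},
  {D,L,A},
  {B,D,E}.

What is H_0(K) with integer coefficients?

H_0 ≅ Z.

Order the vertices as A < B < D < E < F < G < J < L < M. Listing each simplex with vertices in this order, K has dimension 2 with simplices:

  0-simplices (9): A, B, D, E, F, G, J, L, M
  1-simplices (27): AB, AD, AF, AJ, AL, AM, BD, BE, BF, BG, BJ, DE, DG, DL, DM, EF, EJ, EL, EM, FG, FL, FM, GJ, GL, GM, JL, JM
  2-simplices (18): ABD, ABF, ADL, AFM, AJL, AJM, BDE, BEJ, BFG, BGJ, DEM, DGL, DGM, EFL, EFM, EJL, FGL, GJM

giving chain groups C_0 ≅ Z^9, C_1 ≅ Z^27, C_2 ≅ Z^18.

The boundary map ∂_1: C_1 → C_0 sends each edge [p,q] (with p < q) to q − p. For instance
  ∂GJ = J − G.
As a 9×27 matrix over Z this has rank 8, with invariant factors (1,1,1,1,1,1,1,1).

The boundary map ∂_2: C_2 → C_1 sends each 2-simplex [p,q,r] to [q,r] − [p,r] + [p,q]. For instance
  ∂DGM = GM − DM + DG,
  ∂DEM = EM − DM + DE.
This gives a 27×18 integer matrix of rank 17; reducing to Smith normal form yields diagonal entries (1,1,1,1,1,1,1,1,1,1,1,1,1,1,1,1,1).

Now H_k = ker ∂_k / im ∂_{k+1}, so:

  H_0: rank C_0 − rank ∂_1 = 9 − 8 = 1, and the invariant factors of ∂_1 are all 1, so H_0 ≅ Z.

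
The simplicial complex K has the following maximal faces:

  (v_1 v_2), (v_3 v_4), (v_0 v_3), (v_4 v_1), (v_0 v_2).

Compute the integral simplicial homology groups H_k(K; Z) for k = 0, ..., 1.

H_0 ≅ Z,  H_1 ≅ Z.

We work with the vertex ordering v_0 < v_1 < v_2 < v_3 < v_4. The simplices of K, each written with vertices in increasing order, are:

  0-simplices (5): [v_0], [v_1], [v_2], [v_3], [v_4]
  1-simplices (5): [v_0,v_2], [v_0,v_3], [v_1,v_2], [v_1,v_4], [v_3,v_4]

so the chain groups are C_0 ≅ Z^5, C_1 ≅ Z^5.

Boundary ∂_1: C_1 → C_0 maps an edge to its endpoints' difference, ∂[p,q] = q − p.
As a 5×5 matrix over Z this has rank 4, with invariant factors (1,1,1,1).

Now H_k = ker ∂_k / im ∂_{k+1}, so:

  H_0: rank C_0 − rank ∂_1 = 5 − 4 = 1, and the invariant factors of ∂_1 are all 1, so H_0 = Z.
  H_1: rank ker ∂_1 − rank ∂_2 = (5 − 4) − 0 = 1, and there is no ∂_2, so H_1 = Z.

As a check, the Euler characteristic is 5 − 5 = 0, which agrees with 1 − 1 = 0.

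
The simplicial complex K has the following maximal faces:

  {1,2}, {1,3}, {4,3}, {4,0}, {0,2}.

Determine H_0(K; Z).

H_0 ≅ Z.

Fix the vertex order 0 < 1 < 2 < 3 < 4 and write every simplex with vertices in increasing order. Then dim K = 1 and the simplices of K are:

  0-simplices (5): [0], [1], [2], [3], [4]
  1-simplices (5): [0,2], [0,4], [1,2], [1,3], [3,4]

giving chain groups C_0 ≅ Z^5, C_1 ≅ Z^5.

Boundary ∂_1: C_1 → C_0 is given by ∂[p,q] = [q] − [p]. For instance
  ∂[1,3] = [3] − [1].
As a 5×5 matrix over Z this has rank 4, with invariant factors (1,1,1,1).

From H_k ≅ ker(∂_k) / im(∂_{k+1}) we obtain:

  H_0: rank C_0 − rank ∂_1 = 5 − 4 = 1, and the invariant factors of ∂_1 are all 1, so H_0 = Z.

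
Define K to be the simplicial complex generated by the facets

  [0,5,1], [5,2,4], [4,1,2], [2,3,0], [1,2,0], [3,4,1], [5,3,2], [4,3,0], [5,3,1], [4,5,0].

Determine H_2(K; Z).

Order the vertices as 0 < 1 < 2 < 3 < 4 < 5. Listing each simplex with vertices in this order, K has dimension 2 with simplices:

  0-simplices (6): [0], [1], [2], [3], [4], [5]
  1-simplices (15): [0,1], [0,2], [0,3], [0,4], [0,5], [1,2], [1,3], [1,4], [1,5], [2,3], [2,4], [2,5], [3,4], [3,5], [4,5]
  2-simplices (10): [0,1,2], [0,1,5], [0,2,3], [0,3,4], [0,4,5], [1,2,4], [1,3,4], [1,3,5], [2,3,5], [2,4,5]

Hence C_0 ≅ Z^6, C_1 ≅ Z^15, C_2 ≅ Z^10.

The boundary map ∂_1: C_1 → C_0 maps an edge to its endpoints' difference, ∂[p,q] = q − p.
This gives a 6×15 integer matrix of rank 5; reducing to Smith normal form yields diagonal entries (1,1,1,1,1).

The boundary map ∂_2: C_2 → C_1 acts by ∂[p,q,r] = [q,r] − [p,r] + [p,q]. For instance
  ∂[1,3,4] = [3,4] − [1,4] + [1,3],
  ∂[2,3,5] = [3,5] − [2,5] + [2,3].
This gives a 15×10 integer matrix of rank 10; reducing to Smith normal form yields diagonal entries (1,1,1,1,1,1,1,1,1,2).

From H_k ≅ ker(∂_k) / im(∂_{k+1}) we obtain:

  H_2: rank ker ∂_2 − rank ∂_3 = (10 − 10) − 0 = 0, and there is no ∂_3, so H_2 = 0.

H_2 = 0.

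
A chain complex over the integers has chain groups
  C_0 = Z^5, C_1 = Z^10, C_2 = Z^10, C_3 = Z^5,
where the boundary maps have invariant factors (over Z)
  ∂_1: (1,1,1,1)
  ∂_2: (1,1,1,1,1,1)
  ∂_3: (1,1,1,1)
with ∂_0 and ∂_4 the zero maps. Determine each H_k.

H_0: b_0 = 5 − 0 − 4 = 1; torsion from ∂_1 factors > 1: none. So H_0 = Z.
H_1: b_1 = 10 − 4 − 6 = 0; torsion from ∂_2 factors > 1: none. So H_1 = 0.
H_2: b_2 = 10 − 6 − 4 = 0; torsion from ∂_3 factors > 1: none. So H_2 = 0.
H_3: b_3 = 5 − 4 − 0 = 1; torsion from ∂_4 factors > 1: none. So H_3 = Z.

H_0 = Z,  H_1 = 0,  H_2 = 0,  H_3 = Z.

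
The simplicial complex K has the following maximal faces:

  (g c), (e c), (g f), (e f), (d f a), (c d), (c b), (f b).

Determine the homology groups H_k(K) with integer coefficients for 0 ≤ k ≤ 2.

Order the vertices as a < b < c < d < e < f < g. Listing each simplex with vertices in this order, K has dimension 2 with simplices:

  0-simplices (7): a, b, c, d, e, f, g
  1-simplices (10): ad, af, bc, bf, cd, ce, cg, df, ef, fg
  2-simplices (1): adf

giving chain groups C_0 ≅ Z^7, C_1 ≅ Z^10, C_2 ≅ Z^1.

The boundary map ∂_1: C_1 → C_0 is given by ∂[p,q] = [q] − [p].
The 7×10 boundary matrix has rank 6 and Smith normal form diag(1,1,1,1,1,1).

The boundary map ∂_2: C_2 → C_1 maps a triangle to the signed sum of its edges. For instance
  ∂adf = df − af + ad.
The resulting 10×1 matrix has rank 1, and its Smith normal form has invariant factors (1).

Reading off H_k = ker ∂_k / im ∂_{k+1}:

  H_0: rank C_0 − rank ∂_1 = 7 − 6 = 1, and the invariant factors of ∂_1 are all 1, so H_0 ≅ Z.
  H_1: rank ker ∂_1 − rank ∂_2 = (10 − 6) − 1 = 3, and the invariant factors of ∂_2 are all 1, so H_1 ≅ Z^3.
  H_2: rank ker ∂_2 − rank ∂_3 = (1 − 1) − 0 = 0, and there is no ∂_3, so H_2 ≅ 0.

H_0 ≅ Z,  H_1 ≅ Z^3,  H_2 = 0.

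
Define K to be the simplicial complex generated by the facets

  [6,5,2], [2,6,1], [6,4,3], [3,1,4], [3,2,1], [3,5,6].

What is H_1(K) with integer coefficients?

Order the vertices as 1 < 2 < 3 < 4 < 5 < 6. Listing each simplex with vertices in this order, K has dimension 2 with simplices:

  0-simplices (6): [1], [2], [3], [4], [5], [6]
  1-simplices (12): [1,2], [1,3], [1,4], [1,6], [2,3], [2,5], [2,6], [3,4], [3,5], [3,6], [4,6], [5,6]
  2-simplices (6): [1,2,3], [1,2,6], [1,3,4], [2,5,6], [3,4,6], [3,5,6]

giving chain groups C_0 ≅ Z^6, C_1 ≅ Z^12, C_2 ≅ Z^6.

Boundary ∂_1: C_1 → C_0 is given by ∂[p,q] = [q] − [p]. For instance
  ∂[3,6] = [6] − [3].
This gives a 6×12 integer matrix of rank 5; reducing to Smith normal form yields diagonal entries (1,1,1,1,1).

Boundary ∂_2: C_2 → C_1 sends each 2-simplex [p,q,r] to [q,r] − [p,r] + [p,q]. For instance
  ∂[3,5,6] = [5,6] − [3,6] + [3,5],
  ∂[2,5,6] = [5,6] − [2,6] + [2,5].
This gives a 12×6 integer matrix of rank 6; reducing to Smith normal form yields diagonal entries (1,1,1,1,1,1).

From H_k ≅ ker(∂_k) / im(∂_{k+1}) we obtain:

  H_1: rank ker ∂_1 − rank ∂_2 = (12 − 5) − 6 = 1, and the invariant factors of ∂_2 are all 1, so H_1 = Z.

(K is a triangulation of the cylinder S^1 x I.)

H_1 ≅ Z.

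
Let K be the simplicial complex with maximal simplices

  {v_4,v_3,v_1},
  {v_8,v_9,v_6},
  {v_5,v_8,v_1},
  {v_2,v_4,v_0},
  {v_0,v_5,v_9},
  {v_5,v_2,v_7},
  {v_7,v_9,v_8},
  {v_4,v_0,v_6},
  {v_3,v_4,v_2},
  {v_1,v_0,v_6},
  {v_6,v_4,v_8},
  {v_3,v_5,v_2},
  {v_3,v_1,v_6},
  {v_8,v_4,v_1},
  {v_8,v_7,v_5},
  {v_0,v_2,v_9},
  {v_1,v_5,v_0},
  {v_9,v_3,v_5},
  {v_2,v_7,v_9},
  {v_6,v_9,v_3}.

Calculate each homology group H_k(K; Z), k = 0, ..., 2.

H_0 ≅ Z,  H_1 ≅ Z ⊕ Z/2,  H_2 = 0.

Order the vertices as v_0 < v_1 < v_2 < v_3 < v_4 < v_5 < v_6 < v_7 < v_8 < v_9. Listing each simplex with vertices in this order, K has dimension 2 with simplices:

  0-simplices (10): [v_0], [v_1], [v_2], [v_3], [v_4], [v_5], [v_6], [v_7], [v_8], [v_9]
  1-simplices (30): (30 of them)
  2-simplices (20): (20 of them)

giving chain groups C_0 ≅ Z^10, C_1 ≅ Z^30, C_2 ≅ Z^20.

Boundary ∂_1: C_1 → C_0 maps an edge to its endpoints' difference, ∂[p,q] = q − p.
This gives a 10×30 integer matrix of rank 9; reducing to Smith normal form yields diagonal entries (1,1,1,1,1,1,1,1,1).

∂_2: C_2 → C_1 acts by ∂[p,q,r] = [q,r] − [p,r] + [p,q]. For instance
  ∂[v_2,v_7,v_9] = [v_7,v_9] − [v_2,v_9] + [v_2,v_7],
  ∂[v_5,v_7,v_8] = [v_7,v_8] − [v_5,v_8] + [v_5,v_7].
The resulting 30×20 matrix has rank 20, and its Smith normal form has invariant factors (1,1,1,1,1,1,1,1,1,1,1,1,1,1,1,1,1,1,1,2).

Reading off H_k = ker ∂_k / im ∂_{k+1}:

  H_0: rank C_0 − rank ∂_1 = 10 − 9 = 1, and the invariant factors of ∂_1 are all 1, so H_0 = Z.
  H_1: rank ker ∂_1 − rank ∂_2 = (30 − 9) − 20 = 1, and ∂_2 has invariant factor 2 > 1, so H_1 = Z ⊕ Z/2.
  H_2: rank ker ∂_2 − rank ∂_3 = (20 − 20) − 0 = 0, and there is no ∂_3, so H_2 = 0.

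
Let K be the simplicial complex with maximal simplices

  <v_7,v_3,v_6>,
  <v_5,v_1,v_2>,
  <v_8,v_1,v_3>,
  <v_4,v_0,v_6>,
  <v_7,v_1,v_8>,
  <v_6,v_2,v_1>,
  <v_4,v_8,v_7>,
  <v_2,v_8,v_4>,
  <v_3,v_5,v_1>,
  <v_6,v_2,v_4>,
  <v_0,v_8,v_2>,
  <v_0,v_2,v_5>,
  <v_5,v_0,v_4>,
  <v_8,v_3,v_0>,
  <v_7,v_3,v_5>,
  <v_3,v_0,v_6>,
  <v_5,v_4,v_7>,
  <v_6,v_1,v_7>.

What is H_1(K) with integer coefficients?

We work with the vertex ordering v_0 < v_1 < v_2 < v_3 < v_4 < v_5 < v_6 < v_7 < v_8. The simplices of K, each written with vertices in increasing order, are:

  0-simplices (9): [v_0], [v_1], [v_2], [v_3], [v_4], [v_5], [v_6], [v_7], [v_8]
  1-simplices (27): (27 of them)
  2-simplices (18): (18 of them)

Hence C_0 ≅ Z^9, C_1 ≅ Z^27, C_2 ≅ Z^18.

Boundary ∂_1: C_1 → C_0 is given by ∂[p,q] = [q] − [p]. For instance
  ∂[v_2,v_6] = [v_6] − [v_2].
This gives a 9×27 integer matrix of rank 8; reducing to Smith normal form yields diagonal entries (1,1,1,1,1,1,1,1).

∂_2: C_2 → C_1 sends each 2-simplex [p,q,r] to [q,r] − [p,r] + [p,q]. For instance
  ∂[v_0,v_2,v_5] = [v_2,v_5] − [v_0,v_5] + [v_0,v_2],
  ∂[v_3,v_5,v_7] = [v_5,v_7] − [v_3,v_7] + [v_3,v_5].
The resulting 27×18 matrix has rank 18, and its Smith normal form has invariant factors (1,1,1,1,1,1,1,1,1,1,1,1,1,1,1,1,1,2).

From H_k ≅ ker(∂_k) / im(∂_{k+1}) we obtain:

  H_1: rank ker ∂_1 − rank ∂_2 = (27 − 8) − 18 = 1, and ∂_2 has invariant factor 2 > 1, so H_1 ≅ Z ⊕ Z_2.

H_1 = Z ⊕ Z_2.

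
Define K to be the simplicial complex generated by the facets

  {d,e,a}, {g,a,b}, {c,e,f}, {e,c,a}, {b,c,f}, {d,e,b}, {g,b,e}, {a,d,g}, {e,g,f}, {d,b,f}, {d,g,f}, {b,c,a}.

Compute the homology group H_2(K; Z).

Fix the vertex order a < b < c < d < e < f < g and write every simplex with vertices in increasing order. Then dim K = 2 and the simplices of K are:

  0-simplices (7): a, b, c, d, e, f, g
  1-simplices (18): ab, ac, ad, ae, ag, bc, bd, be, bf, bg, ce, cf, de, df, dg, ef, eg, fg
  2-simplices (12): abc, abg, ace, ade, adg, bcf, bde, bdf, beg, cef, dfg, efg

so the chain groups are C_0 ≅ Z^7, C_1 ≅ Z^18, C_2 ≅ Z^12.

Boundary ∂_1: C_1 → C_0 sends each edge [p,q] (with p < q) to q − p. For instance
  ∂be = e − b.
The resulting 7×18 matrix has rank 6, and its Smith normal form has invariant factors (1,1,1,1,1,1).

The boundary map ∂_2: C_2 → C_1 acts by ∂[p,q,r] = [q,r] − [p,r] + [p,q]. For instance
  ∂ade = de − ae + ad,
  ∂bcf = cf − bf + bc.
The 18×12 boundary matrix has rank 12 and Smith normal form diag(1,1,1,1,1,1,1,1,1,1,1,2).

From H_k ≅ ker(∂_k) / im(∂_{k+1}) we obtain:

  H_2: rank ker ∂_2 − rank ∂_3 = (12 − 12) − 0 = 0, and there is no ∂_3, so H_2 = 0.

H_2 = 0.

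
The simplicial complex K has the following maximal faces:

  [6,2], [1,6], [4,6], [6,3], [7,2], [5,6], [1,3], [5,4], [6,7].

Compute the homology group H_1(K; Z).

Order the vertices as 1 < 2 < 3 < 4 < 5 < 6 < 7. Listing each simplex with vertices in this order, K has dimension 1 with simplices:

  0-simplices (7): [1], [2], [3], [4], [5], [6], [7]
  1-simplices (9): [1,3], [1,6], [2,6], [2,7], [3,6], [4,5], [4,6], [5,6], [6,7]

so the chain groups are C_0 ≅ Z^7, C_1 ≅ Z^9.

The boundary map ∂_1: C_1 → C_0 is given by ∂[p,q] = [q] − [p]. For instance
  ∂[4,6] = [6] − [4].
This gives a 7×9 integer matrix of rank 6; reducing to Smith normal form yields diagonal entries (1,1,1,1,1,1).

From H_k ≅ ker(∂_k) / im(∂_{k+1}) we obtain:

  H_1: rank ker ∂_1 − rank ∂_2 = (9 − 6) − 0 = 3, and there is no ∂_2, so H_1 ≅ Z^3.

H_1 = Z^3.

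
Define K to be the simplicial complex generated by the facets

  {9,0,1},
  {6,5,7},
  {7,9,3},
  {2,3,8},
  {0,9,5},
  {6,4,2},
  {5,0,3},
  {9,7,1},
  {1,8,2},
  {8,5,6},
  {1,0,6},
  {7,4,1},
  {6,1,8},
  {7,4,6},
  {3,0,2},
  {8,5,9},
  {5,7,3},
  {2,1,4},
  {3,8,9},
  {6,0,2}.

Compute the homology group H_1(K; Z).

H_1 = Z × Z/2.

Order the vertices as 0 < 1 < 2 < 3 < 4 < 5 < 6 < 7 < 8 < 9. Listing each simplex with vertices in this order, K has dimension 2 with simplices:

  0-simplices (10): [0], [1], [2], [3], [4], [5], [6], [7], [8], [9]
  1-simplices (30): (30 of them)
  2-simplices (20): (20 of them)

giving chain groups C_0 ≅ Z^10, C_1 ≅ Z^30, C_2 ≅ Z^20.

Boundary ∂_1: C_1 → C_0 sends each edge [p,q] (with p < q) to q − p. For instance
  ∂[5,7] = [7] − [5].
The 10×30 boundary matrix has rank 9 and Smith normal form diag(1,1,1,1,1,1,1,1,1).

∂_2: C_2 → C_1 sends each 2-simplex [p,q,r] to [q,r] − [p,r] + [p,q]. For instance
  ∂[2,3,8] = [3,8] − [2,8] + [2,3],
  ∂[4,6,7] = [6,7] − [4,7] + [4,6].
The 30×20 boundary matrix has rank 20 and Smith normal form diag(1,1,1,1,1,1,1,1,1,1,1,1,1,1,1,1,1,1,1,2).

Reading off H_k = ker ∂_k / im ∂_{k+1}:

  H_1: rank ker ∂_1 − rank ∂_2 = (30 − 9) − 20 = 1, and ∂_2 has invariant factor 2 > 1, so H_1 ≅ Z × Z/2.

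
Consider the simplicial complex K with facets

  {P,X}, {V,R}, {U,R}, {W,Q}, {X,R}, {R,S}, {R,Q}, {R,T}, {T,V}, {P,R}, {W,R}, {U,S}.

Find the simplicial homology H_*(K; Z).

K has 9 vertices, 12 edges.
rank ∂_0 = 0, rank ∂_1 = 8 ⇒ b_0 = 9 − 0 − 8 = 1; all invariant factors of ∂_1 are 1 so no torsion. So H_0 ≅ Z.
rank ∂_1 = 8, rank ∂_2 = 0 ⇒ b_1 = 12 − 8 − 0 = 4. So H_1 ≅ Z^4.

H_0 = Z,  H_1 = Z^4.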